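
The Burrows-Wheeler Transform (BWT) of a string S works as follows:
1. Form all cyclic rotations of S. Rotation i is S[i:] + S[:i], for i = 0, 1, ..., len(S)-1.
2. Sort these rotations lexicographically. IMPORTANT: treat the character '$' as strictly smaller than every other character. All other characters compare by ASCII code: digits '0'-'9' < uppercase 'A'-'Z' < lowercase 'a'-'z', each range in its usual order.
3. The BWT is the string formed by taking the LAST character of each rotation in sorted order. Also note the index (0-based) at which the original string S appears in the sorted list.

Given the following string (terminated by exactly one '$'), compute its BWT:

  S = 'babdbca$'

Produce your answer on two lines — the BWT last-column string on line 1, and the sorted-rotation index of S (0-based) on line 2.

All 8 rotations (rotation i = S[i:]+S[:i]):
  rot[0] = babdbca$
  rot[1] = abdbca$b
  rot[2] = bdbca$ba
  rot[3] = dbca$bab
  rot[4] = bca$babd
  rot[5] = ca$babdb
  rot[6] = a$babdbc
  rot[7] = $babdbca
Sorted (with $ < everything):
  sorted[0] = $babdbca  (last char: 'a')
  sorted[1] = a$babdbc  (last char: 'c')
  sorted[2] = abdbca$b  (last char: 'b')
  sorted[3] = babdbca$  (last char: '$')
  sorted[4] = bca$babd  (last char: 'd')
  sorted[5] = bdbca$ba  (last char: 'a')
  sorted[6] = ca$babdb  (last char: 'b')
  sorted[7] = dbca$bab  (last char: 'b')
Last column: acb$dabb
Original string S is at sorted index 3

Answer: acb$dabb
3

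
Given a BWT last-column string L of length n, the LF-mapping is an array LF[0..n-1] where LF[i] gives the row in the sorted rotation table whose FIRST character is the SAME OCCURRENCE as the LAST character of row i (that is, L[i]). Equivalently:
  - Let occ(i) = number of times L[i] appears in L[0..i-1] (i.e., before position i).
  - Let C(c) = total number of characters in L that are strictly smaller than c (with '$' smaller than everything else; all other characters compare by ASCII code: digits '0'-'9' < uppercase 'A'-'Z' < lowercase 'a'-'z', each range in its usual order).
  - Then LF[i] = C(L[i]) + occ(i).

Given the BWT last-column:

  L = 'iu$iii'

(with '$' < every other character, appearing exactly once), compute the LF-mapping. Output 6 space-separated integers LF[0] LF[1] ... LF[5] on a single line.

Char counts: '$':1, 'i':4, 'u':1
C (first-col start): C('$')=0, C('i')=1, C('u')=5
L[0]='i': occ=0, LF[0]=C('i')+0=1+0=1
L[1]='u': occ=0, LF[1]=C('u')+0=5+0=5
L[2]='$': occ=0, LF[2]=C('$')+0=0+0=0
L[3]='i': occ=1, LF[3]=C('i')+1=1+1=2
L[4]='i': occ=2, LF[4]=C('i')+2=1+2=3
L[5]='i': occ=3, LF[5]=C('i')+3=1+3=4

Answer: 1 5 0 2 3 4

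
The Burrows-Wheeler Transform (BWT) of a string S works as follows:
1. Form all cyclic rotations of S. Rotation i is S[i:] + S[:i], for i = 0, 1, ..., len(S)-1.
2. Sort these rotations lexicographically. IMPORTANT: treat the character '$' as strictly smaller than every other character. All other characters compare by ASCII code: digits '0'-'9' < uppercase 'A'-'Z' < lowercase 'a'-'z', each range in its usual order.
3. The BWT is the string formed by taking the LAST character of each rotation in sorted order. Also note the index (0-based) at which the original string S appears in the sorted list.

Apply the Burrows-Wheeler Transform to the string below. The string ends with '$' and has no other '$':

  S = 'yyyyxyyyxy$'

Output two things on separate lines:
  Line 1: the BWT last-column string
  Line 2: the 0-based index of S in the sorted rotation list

All 11 rotations (rotation i = S[i:]+S[:i]):
  rot[0] = yyyyxyyyxy$
  rot[1] = yyyxyyyxy$y
  rot[2] = yyxyyyxy$yy
  rot[3] = yxyyyxy$yyy
  rot[4] = xyyyxy$yyyy
  rot[5] = yyyxy$yyyyx
  rot[6] = yyxy$yyyyxy
  rot[7] = yxy$yyyyxyy
  rot[8] = xy$yyyyxyyy
  rot[9] = y$yyyyxyyyx
  rot[10] = $yyyyxyyyxy
Sorted (with $ < everything):
  sorted[0] = $yyyyxyyyxy  (last char: 'y')
  sorted[1] = xy$yyyyxyyy  (last char: 'y')
  sorted[2] = xyyyxy$yyyy  (last char: 'y')
  sorted[3] = y$yyyyxyyyx  (last char: 'x')
  sorted[4] = yxy$yyyyxyy  (last char: 'y')
  sorted[5] = yxyyyxy$yyy  (last char: 'y')
  sorted[6] = yyxy$yyyyxy  (last char: 'y')
  sorted[7] = yyxyyyxy$yy  (last char: 'y')
  sorted[8] = yyyxy$yyyyx  (last char: 'x')
  sorted[9] = yyyxyyyxy$y  (last char: 'y')
  sorted[10] = yyyyxyyyxy$  (last char: '$')
Last column: yyyxyyyyxy$
Original string S is at sorted index 10

Answer: yyyxyyyyxy$
10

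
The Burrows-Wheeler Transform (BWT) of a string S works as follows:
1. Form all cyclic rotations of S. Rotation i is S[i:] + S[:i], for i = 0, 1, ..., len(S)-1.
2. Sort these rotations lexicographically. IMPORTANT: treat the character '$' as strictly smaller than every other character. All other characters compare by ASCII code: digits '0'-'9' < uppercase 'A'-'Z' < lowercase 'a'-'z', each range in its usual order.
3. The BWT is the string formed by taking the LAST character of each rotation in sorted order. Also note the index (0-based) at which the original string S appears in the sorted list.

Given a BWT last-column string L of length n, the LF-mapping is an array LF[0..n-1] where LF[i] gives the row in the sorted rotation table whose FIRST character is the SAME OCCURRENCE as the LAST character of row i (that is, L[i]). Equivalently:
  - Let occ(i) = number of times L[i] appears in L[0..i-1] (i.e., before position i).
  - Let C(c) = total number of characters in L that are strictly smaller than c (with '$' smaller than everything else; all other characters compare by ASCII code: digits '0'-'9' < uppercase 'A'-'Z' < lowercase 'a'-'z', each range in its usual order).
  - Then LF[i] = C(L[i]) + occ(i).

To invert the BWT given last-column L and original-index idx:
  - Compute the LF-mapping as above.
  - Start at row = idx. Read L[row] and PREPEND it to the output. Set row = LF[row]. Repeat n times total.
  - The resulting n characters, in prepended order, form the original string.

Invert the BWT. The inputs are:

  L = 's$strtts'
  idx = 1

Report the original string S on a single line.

LF mapping: 2 0 3 5 1 6 7 4
Walk LF starting at row 1, prepending L[row]:
  step 1: row=1, L[1]='$', prepend. Next row=LF[1]=0
  step 2: row=0, L[0]='s', prepend. Next row=LF[0]=2
  step 3: row=2, L[2]='s', prepend. Next row=LF[2]=3
  step 4: row=3, L[3]='t', prepend. Next row=LF[3]=5
  step 5: row=5, L[5]='t', prepend. Next row=LF[5]=6
  step 6: row=6, L[6]='t', prepend. Next row=LF[6]=7
  step 7: row=7, L[7]='s', prepend. Next row=LF[7]=4
  step 8: row=4, L[4]='r', prepend. Next row=LF[4]=1
Reversed output: rstttss$

Answer: rstttss$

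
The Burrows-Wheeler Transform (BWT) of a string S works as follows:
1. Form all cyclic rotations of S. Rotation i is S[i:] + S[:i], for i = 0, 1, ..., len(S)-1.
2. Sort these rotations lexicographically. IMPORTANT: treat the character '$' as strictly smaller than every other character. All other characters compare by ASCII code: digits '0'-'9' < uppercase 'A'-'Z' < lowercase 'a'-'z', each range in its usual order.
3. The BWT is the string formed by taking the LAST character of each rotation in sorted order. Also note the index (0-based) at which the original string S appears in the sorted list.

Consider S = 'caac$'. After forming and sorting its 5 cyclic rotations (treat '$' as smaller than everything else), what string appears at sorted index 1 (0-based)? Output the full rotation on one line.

All 5 rotations (rotation i = S[i:]+S[:i]):
  rot[0] = caac$
  rot[1] = aac$c
  rot[2] = ac$ca
  rot[3] = c$caa
  rot[4] = $caac
Sorted (with $ < everything):
  sorted[0] = $caac
  sorted[1] = aac$c
  sorted[2] = ac$ca
  sorted[3] = c$caa
  sorted[4] = caac$
sorted[1] = aac$c

Answer: aac$c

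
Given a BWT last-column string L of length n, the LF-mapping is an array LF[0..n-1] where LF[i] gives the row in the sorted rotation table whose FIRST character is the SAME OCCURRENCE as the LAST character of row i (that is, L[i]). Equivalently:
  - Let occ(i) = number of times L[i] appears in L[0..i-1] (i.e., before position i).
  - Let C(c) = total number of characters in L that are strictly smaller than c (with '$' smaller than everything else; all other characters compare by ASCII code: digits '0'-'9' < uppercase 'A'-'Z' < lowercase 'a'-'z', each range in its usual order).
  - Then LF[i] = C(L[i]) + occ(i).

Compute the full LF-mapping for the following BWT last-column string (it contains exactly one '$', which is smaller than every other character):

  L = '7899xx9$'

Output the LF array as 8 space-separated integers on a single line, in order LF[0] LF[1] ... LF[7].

Answer: 1 2 3 4 6 7 5 0

Derivation:
Char counts: '$':1, '7':1, '8':1, '9':3, 'x':2
C (first-col start): C('$')=0, C('7')=1, C('8')=2, C('9')=3, C('x')=6
L[0]='7': occ=0, LF[0]=C('7')+0=1+0=1
L[1]='8': occ=0, LF[1]=C('8')+0=2+0=2
L[2]='9': occ=0, LF[2]=C('9')+0=3+0=3
L[3]='9': occ=1, LF[3]=C('9')+1=3+1=4
L[4]='x': occ=0, LF[4]=C('x')+0=6+0=6
L[5]='x': occ=1, LF[5]=C('x')+1=6+1=7
L[6]='9': occ=2, LF[6]=C('9')+2=3+2=5
L[7]='$': occ=0, LF[7]=C('$')+0=0+0=0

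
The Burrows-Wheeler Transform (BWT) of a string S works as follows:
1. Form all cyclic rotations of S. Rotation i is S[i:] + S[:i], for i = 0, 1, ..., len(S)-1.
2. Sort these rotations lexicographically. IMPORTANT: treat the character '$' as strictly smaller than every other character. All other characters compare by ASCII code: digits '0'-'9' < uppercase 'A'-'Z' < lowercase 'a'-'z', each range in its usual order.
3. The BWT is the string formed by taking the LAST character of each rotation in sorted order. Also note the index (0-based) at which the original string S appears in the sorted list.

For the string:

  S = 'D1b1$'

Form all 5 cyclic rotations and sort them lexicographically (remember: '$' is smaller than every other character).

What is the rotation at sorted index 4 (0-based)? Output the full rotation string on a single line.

All 5 rotations (rotation i = S[i:]+S[:i]):
  rot[0] = D1b1$
  rot[1] = 1b1$D
  rot[2] = b1$D1
  rot[3] = 1$D1b
  rot[4] = $D1b1
Sorted (with $ < everything):
  sorted[0] = $D1b1
  sorted[1] = 1$D1b
  sorted[2] = 1b1$D
  sorted[3] = D1b1$
  sorted[4] = b1$D1
sorted[4] = b1$D1

Answer: b1$D1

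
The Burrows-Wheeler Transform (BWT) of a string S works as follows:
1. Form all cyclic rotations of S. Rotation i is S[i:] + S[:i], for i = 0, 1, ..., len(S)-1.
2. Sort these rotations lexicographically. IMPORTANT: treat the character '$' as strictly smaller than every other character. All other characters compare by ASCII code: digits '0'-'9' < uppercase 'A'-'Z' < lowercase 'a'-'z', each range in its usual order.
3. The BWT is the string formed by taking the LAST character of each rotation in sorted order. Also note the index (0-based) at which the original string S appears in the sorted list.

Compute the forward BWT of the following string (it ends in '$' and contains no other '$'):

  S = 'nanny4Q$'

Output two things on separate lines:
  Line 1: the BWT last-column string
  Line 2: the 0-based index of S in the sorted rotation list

All 8 rotations (rotation i = S[i:]+S[:i]):
  rot[0] = nanny4Q$
  rot[1] = anny4Q$n
  rot[2] = nny4Q$na
  rot[3] = ny4Q$nan
  rot[4] = y4Q$nann
  rot[5] = 4Q$nanny
  rot[6] = Q$nanny4
  rot[7] = $nanny4Q
Sorted (with $ < everything):
  sorted[0] = $nanny4Q  (last char: 'Q')
  sorted[1] = 4Q$nanny  (last char: 'y')
  sorted[2] = Q$nanny4  (last char: '4')
  sorted[3] = anny4Q$n  (last char: 'n')
  sorted[4] = nanny4Q$  (last char: '$')
  sorted[5] = nny4Q$na  (last char: 'a')
  sorted[6] = ny4Q$nan  (last char: 'n')
  sorted[7] = y4Q$nann  (last char: 'n')
Last column: Qy4n$ann
Original string S is at sorted index 4

Answer: Qy4n$ann
4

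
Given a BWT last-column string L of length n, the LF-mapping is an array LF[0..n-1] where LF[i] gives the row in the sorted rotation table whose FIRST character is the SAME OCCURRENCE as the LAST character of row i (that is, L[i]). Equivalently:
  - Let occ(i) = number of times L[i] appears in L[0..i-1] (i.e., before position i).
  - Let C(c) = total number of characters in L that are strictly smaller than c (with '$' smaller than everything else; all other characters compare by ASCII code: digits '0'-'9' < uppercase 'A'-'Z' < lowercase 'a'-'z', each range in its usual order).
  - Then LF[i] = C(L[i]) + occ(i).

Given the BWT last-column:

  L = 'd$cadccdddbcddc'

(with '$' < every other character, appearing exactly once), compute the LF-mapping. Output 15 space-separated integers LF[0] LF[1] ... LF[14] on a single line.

Answer: 8 0 3 1 9 4 5 10 11 12 2 6 13 14 7

Derivation:
Char counts: '$':1, 'a':1, 'b':1, 'c':5, 'd':7
C (first-col start): C('$')=0, C('a')=1, C('b')=2, C('c')=3, C('d')=8
L[0]='d': occ=0, LF[0]=C('d')+0=8+0=8
L[1]='$': occ=0, LF[1]=C('$')+0=0+0=0
L[2]='c': occ=0, LF[2]=C('c')+0=3+0=3
L[3]='a': occ=0, LF[3]=C('a')+0=1+0=1
L[4]='d': occ=1, LF[4]=C('d')+1=8+1=9
L[5]='c': occ=1, LF[5]=C('c')+1=3+1=4
L[6]='c': occ=2, LF[6]=C('c')+2=3+2=5
L[7]='d': occ=2, LF[7]=C('d')+2=8+2=10
L[8]='d': occ=3, LF[8]=C('d')+3=8+3=11
L[9]='d': occ=4, LF[9]=C('d')+4=8+4=12
L[10]='b': occ=0, LF[10]=C('b')+0=2+0=2
L[11]='c': occ=3, LF[11]=C('c')+3=3+3=6
L[12]='d': occ=5, LF[12]=C('d')+5=8+5=13
L[13]='d': occ=6, LF[13]=C('d')+6=8+6=14
L[14]='c': occ=4, LF[14]=C('c')+4=3+4=7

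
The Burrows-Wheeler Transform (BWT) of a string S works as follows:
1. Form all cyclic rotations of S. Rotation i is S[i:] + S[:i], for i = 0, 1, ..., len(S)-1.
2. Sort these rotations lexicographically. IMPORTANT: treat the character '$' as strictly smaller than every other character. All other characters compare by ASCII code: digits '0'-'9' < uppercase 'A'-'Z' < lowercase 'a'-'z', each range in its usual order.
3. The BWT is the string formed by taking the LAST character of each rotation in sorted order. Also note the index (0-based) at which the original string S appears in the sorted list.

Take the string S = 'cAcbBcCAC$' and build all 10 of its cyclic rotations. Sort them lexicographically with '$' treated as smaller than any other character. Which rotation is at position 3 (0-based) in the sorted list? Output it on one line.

All 10 rotations (rotation i = S[i:]+S[:i]):
  rot[0] = cAcbBcCAC$
  rot[1] = AcbBcCAC$c
  rot[2] = cbBcCAC$cA
  rot[3] = bBcCAC$cAc
  rot[4] = BcCAC$cAcb
  rot[5] = cCAC$cAcbB
  rot[6] = CAC$cAcbBc
  rot[7] = AC$cAcbBcC
  rot[8] = C$cAcbBcCA
  rot[9] = $cAcbBcCAC
Sorted (with $ < everything):
  sorted[0] = $cAcbBcCAC
  sorted[1] = AC$cAcbBcC
  sorted[2] = AcbBcCAC$c
  sorted[3] = BcCAC$cAcb
  sorted[4] = C$cAcbBcCA
  sorted[5] = CAC$cAcbBc
  sorted[6] = bBcCAC$cAc
  sorted[7] = cAcbBcCAC$
  sorted[8] = cCAC$cAcbB
  sorted[9] = cbBcCAC$cA
sorted[3] = BcCAC$cAcb

Answer: BcCAC$cAcb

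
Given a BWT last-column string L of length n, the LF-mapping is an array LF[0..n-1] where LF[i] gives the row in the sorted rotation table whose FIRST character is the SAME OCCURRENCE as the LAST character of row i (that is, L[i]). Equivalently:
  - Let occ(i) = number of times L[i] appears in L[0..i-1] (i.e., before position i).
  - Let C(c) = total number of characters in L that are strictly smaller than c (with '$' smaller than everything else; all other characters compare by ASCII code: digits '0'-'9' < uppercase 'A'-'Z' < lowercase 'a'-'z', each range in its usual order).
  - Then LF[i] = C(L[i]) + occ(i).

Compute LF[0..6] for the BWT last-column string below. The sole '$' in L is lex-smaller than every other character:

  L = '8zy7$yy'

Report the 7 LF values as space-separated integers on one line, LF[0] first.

Answer: 2 6 3 1 0 4 5

Derivation:
Char counts: '$':1, '7':1, '8':1, 'y':3, 'z':1
C (first-col start): C('$')=0, C('7')=1, C('8')=2, C('y')=3, C('z')=6
L[0]='8': occ=0, LF[0]=C('8')+0=2+0=2
L[1]='z': occ=0, LF[1]=C('z')+0=6+0=6
L[2]='y': occ=0, LF[2]=C('y')+0=3+0=3
L[3]='7': occ=0, LF[3]=C('7')+0=1+0=1
L[4]='$': occ=0, LF[4]=C('$')+0=0+0=0
L[5]='y': occ=1, LF[5]=C('y')+1=3+1=4
L[6]='y': occ=2, LF[6]=C('y')+2=3+2=5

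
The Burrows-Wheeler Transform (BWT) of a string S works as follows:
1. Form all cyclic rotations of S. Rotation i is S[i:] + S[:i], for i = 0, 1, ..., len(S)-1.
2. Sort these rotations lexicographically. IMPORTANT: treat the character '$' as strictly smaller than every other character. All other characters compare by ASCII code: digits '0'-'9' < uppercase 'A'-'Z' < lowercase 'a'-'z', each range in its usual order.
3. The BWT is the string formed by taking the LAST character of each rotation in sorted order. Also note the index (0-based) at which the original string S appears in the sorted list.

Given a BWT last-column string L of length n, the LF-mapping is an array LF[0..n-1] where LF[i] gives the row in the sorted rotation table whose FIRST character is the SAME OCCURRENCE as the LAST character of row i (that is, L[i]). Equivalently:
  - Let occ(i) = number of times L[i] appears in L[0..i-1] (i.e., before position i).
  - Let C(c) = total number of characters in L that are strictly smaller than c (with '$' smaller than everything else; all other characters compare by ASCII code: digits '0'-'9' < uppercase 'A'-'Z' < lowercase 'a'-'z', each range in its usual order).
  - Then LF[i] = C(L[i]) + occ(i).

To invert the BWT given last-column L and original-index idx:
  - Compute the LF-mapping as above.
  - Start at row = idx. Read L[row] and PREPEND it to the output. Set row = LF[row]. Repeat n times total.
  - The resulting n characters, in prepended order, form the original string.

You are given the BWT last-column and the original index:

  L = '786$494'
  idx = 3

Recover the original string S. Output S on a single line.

LF mapping: 4 5 3 0 1 6 2
Walk LF starting at row 3, prepending L[row]:
  step 1: row=3, L[3]='$', prepend. Next row=LF[3]=0
  step 2: row=0, L[0]='7', prepend. Next row=LF[0]=4
  step 3: row=4, L[4]='4', prepend. Next row=LF[4]=1
  step 4: row=1, L[1]='8', prepend. Next row=LF[1]=5
  step 5: row=5, L[5]='9', prepend. Next row=LF[5]=6
  step 6: row=6, L[6]='4', prepend. Next row=LF[6]=2
  step 7: row=2, L[2]='6', prepend. Next row=LF[2]=3
Reversed output: 649847$

Answer: 649847$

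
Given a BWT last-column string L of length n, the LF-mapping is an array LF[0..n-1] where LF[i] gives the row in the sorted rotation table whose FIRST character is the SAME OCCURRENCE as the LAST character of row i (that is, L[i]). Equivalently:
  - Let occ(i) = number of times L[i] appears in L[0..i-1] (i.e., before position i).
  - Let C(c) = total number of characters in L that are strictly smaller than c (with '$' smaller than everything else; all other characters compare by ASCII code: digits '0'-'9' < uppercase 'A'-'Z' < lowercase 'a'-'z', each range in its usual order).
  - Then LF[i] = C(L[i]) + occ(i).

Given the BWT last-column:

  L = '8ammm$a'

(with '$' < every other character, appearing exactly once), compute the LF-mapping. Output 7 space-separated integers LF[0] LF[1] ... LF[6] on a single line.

Char counts: '$':1, '8':1, 'a':2, 'm':3
C (first-col start): C('$')=0, C('8')=1, C('a')=2, C('m')=4
L[0]='8': occ=0, LF[0]=C('8')+0=1+0=1
L[1]='a': occ=0, LF[1]=C('a')+0=2+0=2
L[2]='m': occ=0, LF[2]=C('m')+0=4+0=4
L[3]='m': occ=1, LF[3]=C('m')+1=4+1=5
L[4]='m': occ=2, LF[4]=C('m')+2=4+2=6
L[5]='$': occ=0, LF[5]=C('$')+0=0+0=0
L[6]='a': occ=1, LF[6]=C('a')+1=2+1=3

Answer: 1 2 4 5 6 0 3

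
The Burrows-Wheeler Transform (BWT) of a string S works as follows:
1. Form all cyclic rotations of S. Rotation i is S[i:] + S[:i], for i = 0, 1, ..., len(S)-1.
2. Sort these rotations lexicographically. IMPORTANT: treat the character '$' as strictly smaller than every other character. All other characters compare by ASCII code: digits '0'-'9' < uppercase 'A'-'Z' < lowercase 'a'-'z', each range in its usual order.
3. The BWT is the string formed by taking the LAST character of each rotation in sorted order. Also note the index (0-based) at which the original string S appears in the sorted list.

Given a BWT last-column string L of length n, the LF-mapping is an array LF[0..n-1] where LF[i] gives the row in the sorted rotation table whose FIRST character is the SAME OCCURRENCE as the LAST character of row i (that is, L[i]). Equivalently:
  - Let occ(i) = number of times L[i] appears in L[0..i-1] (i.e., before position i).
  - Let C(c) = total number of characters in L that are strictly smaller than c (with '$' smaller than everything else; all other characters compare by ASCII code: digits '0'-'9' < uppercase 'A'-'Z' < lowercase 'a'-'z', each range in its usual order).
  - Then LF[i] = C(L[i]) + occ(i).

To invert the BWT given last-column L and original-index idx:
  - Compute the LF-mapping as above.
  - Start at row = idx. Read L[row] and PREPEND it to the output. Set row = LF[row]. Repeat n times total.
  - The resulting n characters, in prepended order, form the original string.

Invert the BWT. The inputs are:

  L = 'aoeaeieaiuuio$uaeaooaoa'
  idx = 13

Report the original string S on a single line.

LF mapping: 1 15 8 2 9 12 10 3 13 20 21 14 16 0 22 4 11 5 17 18 6 19 7
Walk LF starting at row 13, prepending L[row]:
  step 1: row=13, L[13]='$', prepend. Next row=LF[13]=0
  step 2: row=0, L[0]='a', prepend. Next row=LF[0]=1
  step 3: row=1, L[1]='o', prepend. Next row=LF[1]=15
  step 4: row=15, L[15]='a', prepend. Next row=LF[15]=4
  step 5: row=4, L[4]='e', prepend. Next row=LF[4]=9
  step 6: row=9, L[9]='u', prepend. Next row=LF[9]=20
  step 7: row=20, L[20]='a', prepend. Next row=LF[20]=6
  step 8: row=6, L[6]='e', prepend. Next row=LF[6]=10
  step 9: row=10, L[10]='u', prepend. Next row=LF[10]=21
  step 10: row=21, L[21]='o', prepend. Next row=LF[21]=19
  step 11: row=19, L[19]='o', prepend. Next row=LF[19]=18
  step 12: row=18, L[18]='o', prepend. Next row=LF[18]=17
  step 13: row=17, L[17]='a', prepend. Next row=LF[17]=5
  step 14: row=5, L[5]='i', prepend. Next row=LF[5]=12
  step 15: row=12, L[12]='o', prepend. Next row=LF[12]=16
  step 16: row=16, L[16]='e', prepend. Next row=LF[16]=11
  step 17: row=11, L[11]='i', prepend. Next row=LF[11]=14
  step 18: row=14, L[14]='u', prepend. Next row=LF[14]=22
  step 19: row=22, L[22]='a', prepend. Next row=LF[22]=7
  step 20: row=7, L[7]='a', prepend. Next row=LF[7]=3
  step 21: row=3, L[3]='a', prepend. Next row=LF[3]=2
  step 22: row=2, L[2]='e', prepend. Next row=LF[2]=8
  step 23: row=8, L[8]='i', prepend. Next row=LF[8]=13
Reversed output: ieaaauieoiaoooueaueaoa$

Answer: ieaaauieoiaoooueaueaoa$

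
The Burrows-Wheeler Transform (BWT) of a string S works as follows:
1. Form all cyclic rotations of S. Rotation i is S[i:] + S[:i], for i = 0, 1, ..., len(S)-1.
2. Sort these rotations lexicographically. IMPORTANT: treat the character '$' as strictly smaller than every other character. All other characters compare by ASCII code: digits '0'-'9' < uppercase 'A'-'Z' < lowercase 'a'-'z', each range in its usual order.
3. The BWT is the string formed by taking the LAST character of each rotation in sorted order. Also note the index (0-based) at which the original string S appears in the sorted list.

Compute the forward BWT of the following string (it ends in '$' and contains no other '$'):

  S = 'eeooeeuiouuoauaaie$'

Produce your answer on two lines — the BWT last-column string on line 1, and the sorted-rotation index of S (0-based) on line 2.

Answer: euaoi$oeeauuoeiaeuo
5

Derivation:
All 19 rotations (rotation i = S[i:]+S[:i]):
  rot[0] = eeooeeuiouuoauaaie$
  rot[1] = eooeeuiouuoauaaie$e
  rot[2] = ooeeuiouuoauaaie$ee
  rot[3] = oeeuiouuoauaaie$eeo
  rot[4] = eeuiouuoauaaie$eeoo
  rot[5] = euiouuoauaaie$eeooe
  rot[6] = uiouuoauaaie$eeooee
  rot[7] = iouuoauaaie$eeooeeu
  rot[8] = ouuoauaaie$eeooeeui
  rot[9] = uuoauaaie$eeooeeuio
  rot[10] = uoauaaie$eeooeeuiou
  rot[11] = oauaaie$eeooeeuiouu
  rot[12] = auaaie$eeooeeuiouuo
  rot[13] = uaaie$eeooeeuiouuoa
  rot[14] = aaie$eeooeeuiouuoau
  rot[15] = aie$eeooeeuiouuoaua
  rot[16] = ie$eeooeeuiouuoauaa
  rot[17] = e$eeooeeuiouuoauaai
  rot[18] = $eeooeeuiouuoauaaie
Sorted (with $ < everything):
  sorted[0] = $eeooeeuiouuoauaaie  (last char: 'e')
  sorted[1] = aaie$eeooeeuiouuoau  (last char: 'u')
  sorted[2] = aie$eeooeeuiouuoaua  (last char: 'a')
  sorted[3] = auaaie$eeooeeuiouuo  (last char: 'o')
  sorted[4] = e$eeooeeuiouuoauaai  (last char: 'i')
  sorted[5] = eeooeeuiouuoauaaie$  (last char: '$')
  sorted[6] = eeuiouuoauaaie$eeoo  (last char: 'o')
  sorted[7] = eooeeuiouuoauaaie$e  (last char: 'e')
  sorted[8] = euiouuoauaaie$eeooe  (last char: 'e')
  sorted[9] = ie$eeooeeuiouuoauaa  (last char: 'a')
  sorted[10] = iouuoauaaie$eeooeeu  (last char: 'u')
  sorted[11] = oauaaie$eeooeeuiouu  (last char: 'u')
  sorted[12] = oeeuiouuoauaaie$eeo  (last char: 'o')
  sorted[13] = ooeeuiouuoauaaie$ee  (last char: 'e')
  sorted[14] = ouuoauaaie$eeooeeui  (last char: 'i')
  sorted[15] = uaaie$eeooeeuiouuoa  (last char: 'a')
  sorted[16] = uiouuoauaaie$eeooee  (last char: 'e')
  sorted[17] = uoauaaie$eeooeeuiou  (last char: 'u')
  sorted[18] = uuoauaaie$eeooeeuio  (last char: 'o')
Last column: euaoi$oeeauuoeiaeuo
Original string S is at sorted index 5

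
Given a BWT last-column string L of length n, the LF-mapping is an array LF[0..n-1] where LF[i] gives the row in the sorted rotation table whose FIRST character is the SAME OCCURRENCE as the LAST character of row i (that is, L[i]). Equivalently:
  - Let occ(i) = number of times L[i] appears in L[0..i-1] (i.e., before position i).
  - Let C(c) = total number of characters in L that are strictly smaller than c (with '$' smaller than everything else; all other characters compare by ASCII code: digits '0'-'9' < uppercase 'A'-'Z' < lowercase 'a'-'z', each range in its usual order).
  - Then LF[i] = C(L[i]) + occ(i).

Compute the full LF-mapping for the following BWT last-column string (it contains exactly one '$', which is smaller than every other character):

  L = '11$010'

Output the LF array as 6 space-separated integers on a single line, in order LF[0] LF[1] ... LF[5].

Char counts: '$':1, '0':2, '1':3
C (first-col start): C('$')=0, C('0')=1, C('1')=3
L[0]='1': occ=0, LF[0]=C('1')+0=3+0=3
L[1]='1': occ=1, LF[1]=C('1')+1=3+1=4
L[2]='$': occ=0, LF[2]=C('$')+0=0+0=0
L[3]='0': occ=0, LF[3]=C('0')+0=1+0=1
L[4]='1': occ=2, LF[4]=C('1')+2=3+2=5
L[5]='0': occ=1, LF[5]=C('0')+1=1+1=2

Answer: 3 4 0 1 5 2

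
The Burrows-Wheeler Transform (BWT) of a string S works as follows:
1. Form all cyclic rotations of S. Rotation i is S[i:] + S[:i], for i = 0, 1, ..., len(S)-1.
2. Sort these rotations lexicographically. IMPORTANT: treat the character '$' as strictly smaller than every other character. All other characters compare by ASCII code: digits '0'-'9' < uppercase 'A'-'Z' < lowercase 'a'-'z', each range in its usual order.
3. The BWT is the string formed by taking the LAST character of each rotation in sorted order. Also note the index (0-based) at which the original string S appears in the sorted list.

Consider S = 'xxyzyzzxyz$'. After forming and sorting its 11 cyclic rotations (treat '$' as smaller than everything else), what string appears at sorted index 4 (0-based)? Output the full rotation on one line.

All 11 rotations (rotation i = S[i:]+S[:i]):
  rot[0] = xxyzyzzxyz$
  rot[1] = xyzyzzxyz$x
  rot[2] = yzyzzxyz$xx
  rot[3] = zyzzxyz$xxy
  rot[4] = yzzxyz$xxyz
  rot[5] = zzxyz$xxyzy
  rot[6] = zxyz$xxyzyz
  rot[7] = xyz$xxyzyzz
  rot[8] = yz$xxyzyzzx
  rot[9] = z$xxyzyzzxy
  rot[10] = $xxyzyzzxyz
Sorted (with $ < everything):
  sorted[0] = $xxyzyzzxyz
  sorted[1] = xxyzyzzxyz$
  sorted[2] = xyz$xxyzyzz
  sorted[3] = xyzyzzxyz$x
  sorted[4] = yz$xxyzyzzx
  sorted[5] = yzyzzxyz$xx
  sorted[6] = yzzxyz$xxyz
  sorted[7] = z$xxyzyzzxy
  sorted[8] = zxyz$xxyzyz
  sorted[9] = zyzzxyz$xxy
  sorted[10] = zzxyz$xxyzy
sorted[4] = yz$xxyzyzzx

Answer: yz$xxyzyzzx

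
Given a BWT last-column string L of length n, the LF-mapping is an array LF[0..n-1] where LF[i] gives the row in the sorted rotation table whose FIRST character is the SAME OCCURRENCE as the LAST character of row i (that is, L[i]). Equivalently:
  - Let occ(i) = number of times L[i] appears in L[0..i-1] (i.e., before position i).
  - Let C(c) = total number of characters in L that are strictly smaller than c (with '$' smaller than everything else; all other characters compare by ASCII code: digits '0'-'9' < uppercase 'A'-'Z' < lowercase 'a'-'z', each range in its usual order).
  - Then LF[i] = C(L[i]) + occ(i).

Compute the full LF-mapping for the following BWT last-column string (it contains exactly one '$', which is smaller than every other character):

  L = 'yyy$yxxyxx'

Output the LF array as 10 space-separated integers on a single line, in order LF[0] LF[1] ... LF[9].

Answer: 5 6 7 0 8 1 2 9 3 4

Derivation:
Char counts: '$':1, 'x':4, 'y':5
C (first-col start): C('$')=0, C('x')=1, C('y')=5
L[0]='y': occ=0, LF[0]=C('y')+0=5+0=5
L[1]='y': occ=1, LF[1]=C('y')+1=5+1=6
L[2]='y': occ=2, LF[2]=C('y')+2=5+2=7
L[3]='$': occ=0, LF[3]=C('$')+0=0+0=0
L[4]='y': occ=3, LF[4]=C('y')+3=5+3=8
L[5]='x': occ=0, LF[5]=C('x')+0=1+0=1
L[6]='x': occ=1, LF[6]=C('x')+1=1+1=2
L[7]='y': occ=4, LF[7]=C('y')+4=5+4=9
L[8]='x': occ=2, LF[8]=C('x')+2=1+2=3
L[9]='x': occ=3, LF[9]=C('x')+3=1+3=4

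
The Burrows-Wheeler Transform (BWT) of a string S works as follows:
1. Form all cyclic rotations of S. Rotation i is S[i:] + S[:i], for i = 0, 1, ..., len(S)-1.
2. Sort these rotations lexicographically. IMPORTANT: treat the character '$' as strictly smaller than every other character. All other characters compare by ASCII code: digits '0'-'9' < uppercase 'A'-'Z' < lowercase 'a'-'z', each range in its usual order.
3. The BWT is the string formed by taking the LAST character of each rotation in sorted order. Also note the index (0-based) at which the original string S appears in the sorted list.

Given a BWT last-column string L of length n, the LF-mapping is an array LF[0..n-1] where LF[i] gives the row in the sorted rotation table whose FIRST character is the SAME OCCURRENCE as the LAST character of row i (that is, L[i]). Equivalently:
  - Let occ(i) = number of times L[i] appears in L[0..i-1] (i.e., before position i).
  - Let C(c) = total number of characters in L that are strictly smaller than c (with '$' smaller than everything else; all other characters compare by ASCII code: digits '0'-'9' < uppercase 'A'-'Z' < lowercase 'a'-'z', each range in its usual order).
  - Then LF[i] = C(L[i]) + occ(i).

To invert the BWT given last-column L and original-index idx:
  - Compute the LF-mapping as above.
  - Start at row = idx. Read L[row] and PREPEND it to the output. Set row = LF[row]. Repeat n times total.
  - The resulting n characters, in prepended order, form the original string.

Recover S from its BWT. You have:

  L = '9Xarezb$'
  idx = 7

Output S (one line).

Answer: zebraX9$

Derivation:
LF mapping: 1 2 3 6 5 7 4 0
Walk LF starting at row 7, prepending L[row]:
  step 1: row=7, L[7]='$', prepend. Next row=LF[7]=0
  step 2: row=0, L[0]='9', prepend. Next row=LF[0]=1
  step 3: row=1, L[1]='X', prepend. Next row=LF[1]=2
  step 4: row=2, L[2]='a', prepend. Next row=LF[2]=3
  step 5: row=3, L[3]='r', prepend. Next row=LF[3]=6
  step 6: row=6, L[6]='b', prepend. Next row=LF[6]=4
  step 7: row=4, L[4]='e', prepend. Next row=LF[4]=5
  step 8: row=5, L[5]='z', prepend. Next row=LF[5]=7
Reversed output: zebraX9$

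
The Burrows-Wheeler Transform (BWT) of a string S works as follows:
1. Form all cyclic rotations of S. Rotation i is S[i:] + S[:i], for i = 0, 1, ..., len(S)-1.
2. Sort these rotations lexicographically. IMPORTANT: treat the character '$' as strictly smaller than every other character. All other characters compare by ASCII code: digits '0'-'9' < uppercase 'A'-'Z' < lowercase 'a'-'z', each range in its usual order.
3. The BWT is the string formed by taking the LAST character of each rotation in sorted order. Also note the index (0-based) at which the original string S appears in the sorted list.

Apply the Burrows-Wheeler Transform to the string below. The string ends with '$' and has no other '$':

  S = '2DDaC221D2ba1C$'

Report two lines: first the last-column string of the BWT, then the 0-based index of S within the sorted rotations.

Answer: Ca22C$D1a12DbD2
5

Derivation:
All 15 rotations (rotation i = S[i:]+S[:i]):
  rot[0] = 2DDaC221D2ba1C$
  rot[1] = DDaC221D2ba1C$2
  rot[2] = DaC221D2ba1C$2D
  rot[3] = aC221D2ba1C$2DD
  rot[4] = C221D2ba1C$2DDa
  rot[5] = 221D2ba1C$2DDaC
  rot[6] = 21D2ba1C$2DDaC2
  rot[7] = 1D2ba1C$2DDaC22
  rot[8] = D2ba1C$2DDaC221
  rot[9] = 2ba1C$2DDaC221D
  rot[10] = ba1C$2DDaC221D2
  rot[11] = a1C$2DDaC221D2b
  rot[12] = 1C$2DDaC221D2ba
  rot[13] = C$2DDaC221D2ba1
  rot[14] = $2DDaC221D2ba1C
Sorted (with $ < everything):
  sorted[0] = $2DDaC221D2ba1C  (last char: 'C')
  sorted[1] = 1C$2DDaC221D2ba  (last char: 'a')
  sorted[2] = 1D2ba1C$2DDaC22  (last char: '2')
  sorted[3] = 21D2ba1C$2DDaC2  (last char: '2')
  sorted[4] = 221D2ba1C$2DDaC  (last char: 'C')
  sorted[5] = 2DDaC221D2ba1C$  (last char: '$')
  sorted[6] = 2ba1C$2DDaC221D  (last char: 'D')
  sorted[7] = C$2DDaC221D2ba1  (last char: '1')
  sorted[8] = C221D2ba1C$2DDa  (last char: 'a')
  sorted[9] = D2ba1C$2DDaC221  (last char: '1')
  sorted[10] = DDaC221D2ba1C$2  (last char: '2')
  sorted[11] = DaC221D2ba1C$2D  (last char: 'D')
  sorted[12] = a1C$2DDaC221D2b  (last char: 'b')
  sorted[13] = aC221D2ba1C$2DD  (last char: 'D')
  sorted[14] = ba1C$2DDaC221D2  (last char: '2')
Last column: Ca22C$D1a12DbD2
Original string S is at sorted index 5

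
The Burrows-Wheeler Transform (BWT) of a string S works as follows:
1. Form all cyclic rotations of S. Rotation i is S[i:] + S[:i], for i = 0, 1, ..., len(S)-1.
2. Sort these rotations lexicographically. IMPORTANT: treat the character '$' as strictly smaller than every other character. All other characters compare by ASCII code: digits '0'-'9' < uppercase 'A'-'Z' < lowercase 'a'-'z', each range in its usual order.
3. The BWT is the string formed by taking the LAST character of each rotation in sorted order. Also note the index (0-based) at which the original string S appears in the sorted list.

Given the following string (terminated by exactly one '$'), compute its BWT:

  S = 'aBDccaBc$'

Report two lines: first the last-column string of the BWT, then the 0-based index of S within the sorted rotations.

Answer: caaB$cBcD
4

Derivation:
All 9 rotations (rotation i = S[i:]+S[:i]):
  rot[0] = aBDccaBc$
  rot[1] = BDccaBc$a
  rot[2] = DccaBc$aB
  rot[3] = ccaBc$aBD
  rot[4] = caBc$aBDc
  rot[5] = aBc$aBDcc
  rot[6] = Bc$aBDcca
  rot[7] = c$aBDccaB
  rot[8] = $aBDccaBc
Sorted (with $ < everything):
  sorted[0] = $aBDccaBc  (last char: 'c')
  sorted[1] = BDccaBc$a  (last char: 'a')
  sorted[2] = Bc$aBDcca  (last char: 'a')
  sorted[3] = DccaBc$aB  (last char: 'B')
  sorted[4] = aBDccaBc$  (last char: '$')
  sorted[5] = aBc$aBDcc  (last char: 'c')
  sorted[6] = c$aBDccaB  (last char: 'B')
  sorted[7] = caBc$aBDc  (last char: 'c')
  sorted[8] = ccaBc$aBD  (last char: 'D')
Last column: caaB$cBcD
Original string S is at sorted index 4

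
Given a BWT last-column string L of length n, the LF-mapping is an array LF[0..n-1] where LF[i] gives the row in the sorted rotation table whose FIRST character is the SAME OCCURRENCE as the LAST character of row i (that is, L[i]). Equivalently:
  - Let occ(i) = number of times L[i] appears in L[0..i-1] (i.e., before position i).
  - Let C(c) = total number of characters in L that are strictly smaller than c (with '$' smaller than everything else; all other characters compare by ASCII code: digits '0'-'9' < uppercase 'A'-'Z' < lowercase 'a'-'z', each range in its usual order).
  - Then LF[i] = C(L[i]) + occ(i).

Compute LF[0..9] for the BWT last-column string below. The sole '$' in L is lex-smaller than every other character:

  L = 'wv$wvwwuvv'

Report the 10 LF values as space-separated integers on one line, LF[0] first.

Char counts: '$':1, 'u':1, 'v':4, 'w':4
C (first-col start): C('$')=0, C('u')=1, C('v')=2, C('w')=6
L[0]='w': occ=0, LF[0]=C('w')+0=6+0=6
L[1]='v': occ=0, LF[1]=C('v')+0=2+0=2
L[2]='$': occ=0, LF[2]=C('$')+0=0+0=0
L[3]='w': occ=1, LF[3]=C('w')+1=6+1=7
L[4]='v': occ=1, LF[4]=C('v')+1=2+1=3
L[5]='w': occ=2, LF[5]=C('w')+2=6+2=8
L[6]='w': occ=3, LF[6]=C('w')+3=6+3=9
L[7]='u': occ=0, LF[7]=C('u')+0=1+0=1
L[8]='v': occ=2, LF[8]=C('v')+2=2+2=4
L[9]='v': occ=3, LF[9]=C('v')+3=2+3=5

Answer: 6 2 0 7 3 8 9 1 4 5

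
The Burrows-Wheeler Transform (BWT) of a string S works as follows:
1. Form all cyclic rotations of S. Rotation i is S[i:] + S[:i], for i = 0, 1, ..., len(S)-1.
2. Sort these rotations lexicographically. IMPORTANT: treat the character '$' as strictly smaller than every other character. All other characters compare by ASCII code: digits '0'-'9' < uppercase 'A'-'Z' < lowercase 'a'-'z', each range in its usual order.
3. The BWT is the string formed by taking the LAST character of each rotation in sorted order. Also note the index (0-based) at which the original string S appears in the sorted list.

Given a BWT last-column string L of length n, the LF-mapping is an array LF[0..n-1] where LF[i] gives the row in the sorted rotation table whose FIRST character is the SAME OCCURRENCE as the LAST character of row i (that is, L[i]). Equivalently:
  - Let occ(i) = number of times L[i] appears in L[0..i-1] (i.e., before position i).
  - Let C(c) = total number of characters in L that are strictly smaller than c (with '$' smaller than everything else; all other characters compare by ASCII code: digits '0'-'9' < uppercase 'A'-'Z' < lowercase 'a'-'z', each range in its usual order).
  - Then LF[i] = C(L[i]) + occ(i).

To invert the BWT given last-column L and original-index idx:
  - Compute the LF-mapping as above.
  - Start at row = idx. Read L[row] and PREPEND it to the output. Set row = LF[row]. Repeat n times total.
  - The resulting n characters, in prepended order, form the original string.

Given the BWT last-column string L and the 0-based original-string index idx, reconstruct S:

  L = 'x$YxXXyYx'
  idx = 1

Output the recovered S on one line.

Answer: XYxyxYXx$

Derivation:
LF mapping: 5 0 3 6 1 2 8 4 7
Walk LF starting at row 1, prepending L[row]:
  step 1: row=1, L[1]='$', prepend. Next row=LF[1]=0
  step 2: row=0, L[0]='x', prepend. Next row=LF[0]=5
  step 3: row=5, L[5]='X', prepend. Next row=LF[5]=2
  step 4: row=2, L[2]='Y', prepend. Next row=LF[2]=3
  step 5: row=3, L[3]='x', prepend. Next row=LF[3]=6
  step 6: row=6, L[6]='y', prepend. Next row=LF[6]=8
  step 7: row=8, L[8]='x', prepend. Next row=LF[8]=7
  step 8: row=7, L[7]='Y', prepend. Next row=LF[7]=4
  step 9: row=4, L[4]='X', prepend. Next row=LF[4]=1
Reversed output: XYxyxYXx$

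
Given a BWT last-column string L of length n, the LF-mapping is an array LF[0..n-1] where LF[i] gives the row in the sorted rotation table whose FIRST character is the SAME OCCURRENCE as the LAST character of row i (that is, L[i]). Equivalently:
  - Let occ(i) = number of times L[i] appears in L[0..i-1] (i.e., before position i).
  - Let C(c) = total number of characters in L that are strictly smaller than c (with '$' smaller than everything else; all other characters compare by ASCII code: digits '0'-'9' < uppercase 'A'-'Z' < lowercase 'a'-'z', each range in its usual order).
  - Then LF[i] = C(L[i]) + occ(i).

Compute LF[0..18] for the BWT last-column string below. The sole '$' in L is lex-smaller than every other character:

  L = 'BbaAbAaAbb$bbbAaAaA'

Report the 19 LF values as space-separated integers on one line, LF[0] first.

Char counts: '$':1, 'A':6, 'B':1, 'a':4, 'b':7
C (first-col start): C('$')=0, C('A')=1, C('B')=7, C('a')=8, C('b')=12
L[0]='B': occ=0, LF[0]=C('B')+0=7+0=7
L[1]='b': occ=0, LF[1]=C('b')+0=12+0=12
L[2]='a': occ=0, LF[2]=C('a')+0=8+0=8
L[3]='A': occ=0, LF[3]=C('A')+0=1+0=1
L[4]='b': occ=1, LF[4]=C('b')+1=12+1=13
L[5]='A': occ=1, LF[5]=C('A')+1=1+1=2
L[6]='a': occ=1, LF[6]=C('a')+1=8+1=9
L[7]='A': occ=2, LF[7]=C('A')+2=1+2=3
L[8]='b': occ=2, LF[8]=C('b')+2=12+2=14
L[9]='b': occ=3, LF[9]=C('b')+3=12+3=15
L[10]='$': occ=0, LF[10]=C('$')+0=0+0=0
L[11]='b': occ=4, LF[11]=C('b')+4=12+4=16
L[12]='b': occ=5, LF[12]=C('b')+5=12+5=17
L[13]='b': occ=6, LF[13]=C('b')+6=12+6=18
L[14]='A': occ=3, LF[14]=C('A')+3=1+3=4
L[15]='a': occ=2, LF[15]=C('a')+2=8+2=10
L[16]='A': occ=4, LF[16]=C('A')+4=1+4=5
L[17]='a': occ=3, LF[17]=C('a')+3=8+3=11
L[18]='A': occ=5, LF[18]=C('A')+5=1+5=6

Answer: 7 12 8 1 13 2 9 3 14 15 0 16 17 18 4 10 5 11 6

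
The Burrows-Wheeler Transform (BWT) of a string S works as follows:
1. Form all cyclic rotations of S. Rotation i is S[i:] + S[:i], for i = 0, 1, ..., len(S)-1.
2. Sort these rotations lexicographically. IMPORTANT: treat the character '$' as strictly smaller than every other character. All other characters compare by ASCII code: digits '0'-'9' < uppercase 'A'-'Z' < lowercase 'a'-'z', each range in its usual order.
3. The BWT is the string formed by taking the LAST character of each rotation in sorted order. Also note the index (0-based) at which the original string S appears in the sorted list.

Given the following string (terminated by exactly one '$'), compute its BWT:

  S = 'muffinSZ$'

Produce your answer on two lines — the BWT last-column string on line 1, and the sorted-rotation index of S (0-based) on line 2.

All 9 rotations (rotation i = S[i:]+S[:i]):
  rot[0] = muffinSZ$
  rot[1] = uffinSZ$m
  rot[2] = ffinSZ$mu
  rot[3] = finSZ$muf
  rot[4] = inSZ$muff
  rot[5] = nSZ$muffi
  rot[6] = SZ$muffin
  rot[7] = Z$muffinS
  rot[8] = $muffinSZ
Sorted (with $ < everything):
  sorted[0] = $muffinSZ  (last char: 'Z')
  sorted[1] = SZ$muffin  (last char: 'n')
  sorted[2] = Z$muffinS  (last char: 'S')
  sorted[3] = ffinSZ$mu  (last char: 'u')
  sorted[4] = finSZ$muf  (last char: 'f')
  sorted[5] = inSZ$muff  (last char: 'f')
  sorted[6] = muffinSZ$  (last char: '$')
  sorted[7] = nSZ$muffi  (last char: 'i')
  sorted[8] = uffinSZ$m  (last char: 'm')
Last column: ZnSuff$im
Original string S is at sorted index 6

Answer: ZnSuff$im
6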